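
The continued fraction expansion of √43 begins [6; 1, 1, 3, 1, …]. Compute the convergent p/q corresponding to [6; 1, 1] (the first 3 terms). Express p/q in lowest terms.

a_0 = 6: 6/1
a_1 = 1: 7/1
a_2 = 1: 13/2

13/2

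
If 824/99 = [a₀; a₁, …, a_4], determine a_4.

2

⌊824/99⌋ = 8, remainder 32
⌊99/32⌋ = 3, remainder 3
⌊32/3⌋ = 10, remainder 2
⌊3/2⌋ = 1, remainder 1
⌊2/1⌋ = 2, remainder 0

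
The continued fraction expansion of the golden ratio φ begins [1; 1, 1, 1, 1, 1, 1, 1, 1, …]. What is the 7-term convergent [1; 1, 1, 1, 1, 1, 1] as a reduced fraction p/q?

21/13

Start with 1.
1 + 1/(1/1) = 1 + 1/1 = 2/1
1 + 1/(2/1) = 1 + 1/2 = 3/2
1 + 1/(3/2) = 1 + 2/3 = 5/3
1 + 1/(5/3) = 1 + 3/5 = 8/5
1 + 1/(8/5) = 1 + 5/8 = 13/8
1 + 1/(13/8) = 1 + 8/13 = 21/13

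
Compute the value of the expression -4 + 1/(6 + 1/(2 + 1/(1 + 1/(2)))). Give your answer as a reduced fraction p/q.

Start with 2.
1 + 1/(2/1) = 1 + 1/2 = 3/2
2 + 1/(3/2) = 2 + 2/3 = 8/3
6 + 1/(8/3) = 6 + 3/8 = 51/8
-4 + 1/(51/8) = -4 + 8/51 = -196/51

-196/51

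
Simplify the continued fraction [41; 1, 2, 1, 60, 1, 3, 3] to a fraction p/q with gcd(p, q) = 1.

Build up convergents one term at a time:
a_0 = 41: 41/1
a_1 = 1: 42/1
a_2 = 2: 125/3
a_3 = 1: 167/4
a_4 = 60: 10145/243
a_5 = 1: 10312/247
a_6 = 3: 41081/984
a_7 = 3: 133555/3199

133555/3199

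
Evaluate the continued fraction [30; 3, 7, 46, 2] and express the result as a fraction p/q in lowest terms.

62213/2052

Work from the innermost term outward:
Start with 2.
46 + 1/(2/1) = 46 + 1/2 = 93/2
7 + 1/(93/2) = 7 + 2/93 = 653/93
3 + 1/(653/93) = 3 + 93/653 = 2052/653
30 + 1/(2052/653) = 30 + 653/2052 = 62213/2052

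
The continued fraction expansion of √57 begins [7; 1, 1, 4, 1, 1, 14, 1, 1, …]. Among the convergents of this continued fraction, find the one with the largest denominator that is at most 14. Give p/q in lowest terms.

83/11

List convergents until the denominator exceeds the bound:
a_0 = 7: 7/1  (≤ bound)
a_1 = 1: 8/1  (≤ bound)
a_2 = 1: 15/2  (≤ bound)
a_3 = 4: 68/9  (≤ bound)
a_4 = 1: 83/11  (≤ bound)
a_5 = 1: 151/20  (> 14, stop)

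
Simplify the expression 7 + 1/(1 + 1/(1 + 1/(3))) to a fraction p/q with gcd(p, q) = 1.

Start with 3.
1 + 1/(3/1) = 1 + 1/3 = 4/3
1 + 1/(4/3) = 1 + 3/4 = 7/4
7 + 1/(7/4) = 7 + 4/7 = 53/7

53/7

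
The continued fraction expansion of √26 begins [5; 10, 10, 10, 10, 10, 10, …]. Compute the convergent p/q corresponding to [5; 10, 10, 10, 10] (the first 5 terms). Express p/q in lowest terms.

52525/10301

Start with 10.
10 + 1/(10/1) = 10 + 1/10 = 101/10
10 + 1/(101/10) = 10 + 10/101 = 1020/101
10 + 1/(1020/101) = 10 + 101/1020 = 10301/1020
5 + 1/(10301/1020) = 5 + 1020/10301 = 52525/10301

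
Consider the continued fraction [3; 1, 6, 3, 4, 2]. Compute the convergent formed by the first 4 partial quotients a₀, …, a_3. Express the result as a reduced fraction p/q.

85/22

Start with 3.
6 + 1/(3/1) = 6 + 1/3 = 19/3
1 + 1/(19/3) = 1 + 3/19 = 22/19
3 + 1/(22/19) = 3 + 19/22 = 85/22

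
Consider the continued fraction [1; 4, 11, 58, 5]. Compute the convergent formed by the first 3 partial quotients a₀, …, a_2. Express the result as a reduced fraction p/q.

56/45

a_0 = 1: 1/1
a_1 = 4: 5/4
a_2 = 11: 56/45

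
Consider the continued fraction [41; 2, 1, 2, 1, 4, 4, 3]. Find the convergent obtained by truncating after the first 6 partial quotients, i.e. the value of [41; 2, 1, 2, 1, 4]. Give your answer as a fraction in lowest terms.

Start with 4.
1 + 1/(4/1) = 1 + 1/4 = 5/4
2 + 1/(5/4) = 2 + 4/5 = 14/5
1 + 1/(14/5) = 1 + 5/14 = 19/14
2 + 1/(19/14) = 2 + 14/19 = 52/19
41 + 1/(52/19) = 41 + 19/52 = 2151/52

2151/52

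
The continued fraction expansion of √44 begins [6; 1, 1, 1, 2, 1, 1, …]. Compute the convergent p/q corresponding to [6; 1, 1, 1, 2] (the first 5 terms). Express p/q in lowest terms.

Build up convergents one term at a time:
a_0 = 6: 6/1
a_1 = 1: 7/1
a_2 = 1: 13/2
a_3 = 1: 20/3
a_4 = 2: 53/8

53/8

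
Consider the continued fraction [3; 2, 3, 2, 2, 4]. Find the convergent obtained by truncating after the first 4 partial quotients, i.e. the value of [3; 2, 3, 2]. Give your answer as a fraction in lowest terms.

55/16

Collapse the nested fraction from the inside out:
Start with 2.
3 + 1/(2/1) = 3 + 1/2 = 7/2
2 + 1/(7/2) = 2 + 2/7 = 16/7
3 + 1/(16/7) = 3 + 7/16 = 55/16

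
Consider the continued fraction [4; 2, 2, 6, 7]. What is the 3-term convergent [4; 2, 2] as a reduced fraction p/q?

22/5

Start with 2.
2 + 1/(2/1) = 2 + 1/2 = 5/2
4 + 1/(5/2) = 4 + 2/5 = 22/5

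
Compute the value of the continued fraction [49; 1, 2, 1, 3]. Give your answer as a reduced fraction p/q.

746/15

Build up convergents one term at a time:
a_0 = 49: 49/1
a_1 = 1: 50/1
a_2 = 2: 149/3
a_3 = 1: 199/4
a_4 = 3: 746/15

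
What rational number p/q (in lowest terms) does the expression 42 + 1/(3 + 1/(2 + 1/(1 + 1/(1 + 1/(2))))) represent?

1861/44

a_0 = 42: 42/1
a_1 = 3: 127/3
a_2 = 2: 296/7
a_3 = 1: 423/10
a_4 = 1: 719/17
a_5 = 2: 1861/44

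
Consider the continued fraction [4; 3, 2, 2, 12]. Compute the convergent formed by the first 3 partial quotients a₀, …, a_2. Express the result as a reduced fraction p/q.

30/7

a_0 = 4: 4/1
a_1 = 3: 13/3
a_2 = 2: 30/7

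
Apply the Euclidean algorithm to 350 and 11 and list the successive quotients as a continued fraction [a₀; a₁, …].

⌊350/11⌋ = 31, remainder 9
⌊11/9⌋ = 1, remainder 2
⌊9/2⌋ = 4, remainder 1
⌊2/1⌋ = 2, remainder 0

[31; 1, 4, 2]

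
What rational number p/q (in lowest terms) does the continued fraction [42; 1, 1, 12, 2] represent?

2211/52

Start with 2.
12 + 1/(2/1) = 12 + 1/2 = 25/2
1 + 1/(25/2) = 1 + 2/25 = 27/25
1 + 1/(27/25) = 1 + 25/27 = 52/27
42 + 1/(52/27) = 42 + 27/52 = 2211/52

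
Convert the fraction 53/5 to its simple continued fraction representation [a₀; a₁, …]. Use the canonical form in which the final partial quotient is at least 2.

53 = 10·5 + 3, so a_0 = 10
5 = 1·3 + 2, so a_1 = 1
3 = 1·2 + 1, so a_2 = 1
2 = 2·1 + 0, so a_3 = 2

[10; 1, 1, 2]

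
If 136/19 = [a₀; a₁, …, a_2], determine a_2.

Apply division with remainder until the remainder is 0:
⌊136/19⌋ = 7, remainder 3
⌊19/3⌋ = 6, remainder 1
⌊3/1⌋ = 3, remainder 0

3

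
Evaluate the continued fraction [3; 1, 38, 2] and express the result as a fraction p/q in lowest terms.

Start with 2.
38 + 1/(2/1) = 38 + 1/2 = 77/2
1 + 1/(77/2) = 1 + 2/77 = 79/77
3 + 1/(79/77) = 3 + 77/79 = 314/79

314/79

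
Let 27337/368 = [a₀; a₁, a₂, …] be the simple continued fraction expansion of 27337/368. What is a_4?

52

⌊27337/368⌋ = 74, remainder 105
⌊368/105⌋ = 3, remainder 53
⌊105/53⌋ = 1, remainder 52
⌊53/52⌋ = 1, remainder 1
⌊52/1⌋ = 52, remainder 0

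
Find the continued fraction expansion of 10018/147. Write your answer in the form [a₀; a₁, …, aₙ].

[68; 6, 1, 2, 7]

Repeatedly divide and take the remainder:
⌊10018/147⌋ = 68, remainder 22
⌊147/22⌋ = 6, remainder 15
⌊22/15⌋ = 1, remainder 7
⌊15/7⌋ = 2, remainder 1
⌊7/1⌋ = 7, remainder 0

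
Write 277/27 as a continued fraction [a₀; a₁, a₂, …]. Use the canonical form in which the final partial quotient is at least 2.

[10; 3, 1, 6]

Apply division with remainder until the remainder is 0:
⌊277/27⌋ = 10, remainder 7
⌊27/7⌋ = 3, remainder 6
⌊7/6⌋ = 1, remainder 1
⌊6/1⌋ = 6, remainder 0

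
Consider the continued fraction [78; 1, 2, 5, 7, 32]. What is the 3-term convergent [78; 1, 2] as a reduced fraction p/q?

Start with 2.
1 + 1/(2/1) = 1 + 1/2 = 3/2
78 + 1/(3/2) = 78 + 2/3 = 236/3

236/3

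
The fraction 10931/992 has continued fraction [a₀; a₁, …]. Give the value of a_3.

1

⌊10931/992⌋ = 11, remainder 19
⌊992/19⌋ = 52, remainder 4
⌊19/4⌋ = 4, remainder 3
⌊4/3⌋ = 1, remainder 1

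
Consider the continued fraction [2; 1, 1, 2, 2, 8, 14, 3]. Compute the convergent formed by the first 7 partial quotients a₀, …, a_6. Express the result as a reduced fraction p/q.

3685/1426

Build up convergents one term at a time:
a_0 = 2: 2/1
a_1 = 1: 3/1
a_2 = 1: 5/2
a_3 = 2: 13/5
a_4 = 2: 31/12
a_5 = 8: 261/101
a_6 = 14: 3685/1426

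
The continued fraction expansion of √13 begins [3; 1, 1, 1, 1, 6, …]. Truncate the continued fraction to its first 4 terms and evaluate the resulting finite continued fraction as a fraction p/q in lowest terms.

a_0 = 3: 3/1
a_1 = 1: 4/1
a_2 = 1: 7/2
a_3 = 1: 11/3

11/3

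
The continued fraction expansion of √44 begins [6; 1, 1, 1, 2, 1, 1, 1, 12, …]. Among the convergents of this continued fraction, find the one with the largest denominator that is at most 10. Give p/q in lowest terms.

List convergents until the denominator exceeds the bound:
a_0 = 6: 6/1  (≤ bound)
a_1 = 1: 7/1  (≤ bound)
a_2 = 1: 13/2  (≤ bound)
a_3 = 1: 20/3  (≤ bound)
a_4 = 2: 53/8  (≤ bound)
a_5 = 1: 73/11  (> 10, stop)

53/8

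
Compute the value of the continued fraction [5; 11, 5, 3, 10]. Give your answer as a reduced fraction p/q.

Collapse the nested fraction from the inside out:
Start with 10.
3 + 1/(10/1) = 3 + 1/10 = 31/10
5 + 1/(31/10) = 5 + 10/31 = 165/31
11 + 1/(165/31) = 11 + 31/165 = 1846/165
5 + 1/(1846/165) = 5 + 165/1846 = 9395/1846

9395/1846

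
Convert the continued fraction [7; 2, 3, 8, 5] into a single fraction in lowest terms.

2207/297

Start with 5.
8 + 1/(5/1) = 8 + 1/5 = 41/5
3 + 1/(41/5) = 3 + 5/41 = 128/41
2 + 1/(128/41) = 2 + 41/128 = 297/128
7 + 1/(297/128) = 7 + 128/297 = 2207/297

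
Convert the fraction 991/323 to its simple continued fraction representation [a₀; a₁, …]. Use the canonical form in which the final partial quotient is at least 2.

Run the Euclidean algorithm, recording each quotient:
991 = 3·323 + 22, so a_0 = 3
323 = 14·22 + 15, so a_1 = 14
22 = 1·15 + 7, so a_2 = 1
15 = 2·7 + 1, so a_3 = 2
7 = 7·1 + 0, so a_4 = 7

[3; 14, 1, 2, 7]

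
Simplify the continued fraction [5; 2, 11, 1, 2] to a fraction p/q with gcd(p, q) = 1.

a_0 = 5: 5/1
a_1 = 2: 11/2
a_2 = 11: 126/23
a_3 = 1: 137/25
a_4 = 2: 400/73

400/73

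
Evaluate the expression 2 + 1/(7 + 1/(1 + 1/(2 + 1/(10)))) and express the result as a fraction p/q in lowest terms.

Start with 10.
2 + 1/(10/1) = 2 + 1/10 = 21/10
1 + 1/(21/10) = 1 + 10/21 = 31/21
7 + 1/(31/21) = 7 + 21/31 = 238/31
2 + 1/(238/31) = 2 + 31/238 = 507/238

507/238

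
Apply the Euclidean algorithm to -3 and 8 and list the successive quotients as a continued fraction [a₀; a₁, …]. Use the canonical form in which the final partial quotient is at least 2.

[-1; 1, 1, 1, 2]

Repeatedly divide and take the remainder:
⌊-3/8⌋ = -1, remainder 5
⌊8/5⌋ = 1, remainder 3
⌊5/3⌋ = 1, remainder 2
⌊3/2⌋ = 1, remainder 1
⌊2/1⌋ = 2, remainder 0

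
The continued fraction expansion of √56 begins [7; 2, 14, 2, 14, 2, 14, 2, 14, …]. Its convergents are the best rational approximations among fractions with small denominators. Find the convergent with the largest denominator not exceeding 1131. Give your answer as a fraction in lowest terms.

6503/869

a_0 = 7: 7/1  (≤ bound)
a_1 = 2: 15/2  (≤ bound)
a_2 = 14: 217/29  (≤ bound)
a_3 = 2: 449/60  (≤ bound)
a_4 = 14: 6503/869  (≤ bound)
a_5 = 2: 13455/1798  (> 1131, stop)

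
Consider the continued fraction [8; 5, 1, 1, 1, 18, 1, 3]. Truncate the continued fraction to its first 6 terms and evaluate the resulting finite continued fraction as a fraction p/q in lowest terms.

Build up convergents one term at a time:
a_0 = 8: 8/1
a_1 = 5: 41/5
a_2 = 1: 49/6
a_3 = 1: 90/11
a_4 = 1: 139/17
a_5 = 18: 2592/317

2592/317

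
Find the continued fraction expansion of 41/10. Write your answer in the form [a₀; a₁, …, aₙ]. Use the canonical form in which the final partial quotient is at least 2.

[4; 10]

41 ÷ 10 → quotient 4, remainder 1
10 ÷ 1 → quotient 10, remainder 0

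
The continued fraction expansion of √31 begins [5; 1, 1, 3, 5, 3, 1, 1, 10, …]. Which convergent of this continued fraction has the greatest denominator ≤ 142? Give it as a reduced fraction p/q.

657/118

a_0 = 5: 5/1  (≤ bound)
a_1 = 1: 6/1  (≤ bound)
a_2 = 1: 11/2  (≤ bound)
a_3 = 3: 39/7  (≤ bound)
a_4 = 5: 206/37  (≤ bound)
a_5 = 3: 657/118  (≤ bound)
a_6 = 1: 863/155  (> 142, stop)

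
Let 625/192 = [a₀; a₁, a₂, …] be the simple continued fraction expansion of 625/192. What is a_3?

Run the Euclidean algorithm, recording each quotient:
625 ÷ 192 → quotient 3, remainder 49
192 ÷ 49 → quotient 3, remainder 45
49 ÷ 45 → quotient 1, remainder 4
45 ÷ 4 → quotient 11, remainder 1

11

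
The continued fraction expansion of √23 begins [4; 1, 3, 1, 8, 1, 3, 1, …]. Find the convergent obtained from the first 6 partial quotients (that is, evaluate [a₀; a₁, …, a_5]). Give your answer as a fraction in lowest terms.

235/49

Start with 1.
8 + 1/(1/1) = 8 + 1/1 = 9/1
1 + 1/(9/1) = 1 + 1/9 = 10/9
3 + 1/(10/9) = 3 + 9/10 = 39/10
1 + 1/(39/10) = 1 + 10/39 = 49/39
4 + 1/(49/39) = 4 + 39/49 = 235/49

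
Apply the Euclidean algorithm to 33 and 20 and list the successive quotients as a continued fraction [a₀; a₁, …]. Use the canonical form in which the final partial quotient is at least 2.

[1; 1, 1, 1, 6]

33 ÷ 20 → quotient 1, remainder 13
20 ÷ 13 → quotient 1, remainder 7
13 ÷ 7 → quotient 1, remainder 6
7 ÷ 6 → quotient 1, remainder 1
6 ÷ 1 → quotient 6, remainder 0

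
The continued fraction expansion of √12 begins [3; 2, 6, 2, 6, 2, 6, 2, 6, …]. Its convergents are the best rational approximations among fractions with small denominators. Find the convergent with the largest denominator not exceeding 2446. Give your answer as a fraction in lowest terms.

a_0 = 3: 3/1  (≤ bound)
a_1 = 2: 7/2  (≤ bound)
a_2 = 6: 45/13  (≤ bound)
a_3 = 2: 97/28  (≤ bound)
a_4 = 6: 627/181  (≤ bound)
a_5 = 2: 1351/390  (≤ bound)
a_6 = 6: 8733/2521  (> 2446, stop)

1351/390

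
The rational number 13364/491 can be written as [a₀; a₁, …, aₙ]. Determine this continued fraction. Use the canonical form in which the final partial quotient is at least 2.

13364 = 27·491 + 107, so a_0 = 27
491 = 4·107 + 63, so a_1 = 4
107 = 1·63 + 44, so a_2 = 1
63 = 1·44 + 19, so a_3 = 1
44 = 2·19 + 6, so a_4 = 2
19 = 3·6 + 1, so a_5 = 3
6 = 6·1 + 0, so a_6 = 6

[27; 4, 1, 1, 2, 3, 6]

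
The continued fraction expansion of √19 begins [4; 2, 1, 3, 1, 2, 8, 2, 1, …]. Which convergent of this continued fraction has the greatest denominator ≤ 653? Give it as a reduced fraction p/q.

1421/326

List convergents until the denominator exceeds the bound:
a_0 = 4: 4/1  (≤ bound)
a_1 = 2: 9/2  (≤ bound)
a_2 = 1: 13/3  (≤ bound)
a_3 = 3: 48/11  (≤ bound)
a_4 = 1: 61/14  (≤ bound)
a_5 = 2: 170/39  (≤ bound)
a_6 = 8: 1421/326  (≤ bound)
a_7 = 2: 3012/691  (> 653, stop)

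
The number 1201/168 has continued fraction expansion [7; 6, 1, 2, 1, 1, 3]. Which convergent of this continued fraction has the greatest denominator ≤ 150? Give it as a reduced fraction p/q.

336/47

List convergents until the denominator exceeds the bound:
a_0 = 7: 7/1  (≤ bound)
a_1 = 6: 43/6  (≤ bound)
a_2 = 1: 50/7  (≤ bound)
a_3 = 2: 143/20  (≤ bound)
a_4 = 1: 193/27  (≤ bound)
a_5 = 1: 336/47  (≤ bound)
a_6 = 3: 1201/168  (> 150, stop)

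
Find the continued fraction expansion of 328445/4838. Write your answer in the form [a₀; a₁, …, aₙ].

Apply division with remainder until the remainder is 0:
328445 = 67·4838 + 4299, so a_0 = 67
4838 = 1·4299 + 539, so a_1 = 1
4299 = 7·539 + 526, so a_2 = 7
539 = 1·526 + 13, so a_3 = 1
526 = 40·13 + 6, so a_4 = 40
13 = 2·6 + 1, so a_5 = 2
6 = 6·1 + 0, so a_6 = 6

[67; 1, 7, 1, 40, 2, 6]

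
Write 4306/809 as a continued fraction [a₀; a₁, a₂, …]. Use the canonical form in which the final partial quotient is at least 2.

[5; 3, 10, 26]

Repeatedly divide and take the remainder:
⌊4306/809⌋ = 5, remainder 261
⌊809/261⌋ = 3, remainder 26
⌊261/26⌋ = 10, remainder 1
⌊26/1⌋ = 26, remainder 0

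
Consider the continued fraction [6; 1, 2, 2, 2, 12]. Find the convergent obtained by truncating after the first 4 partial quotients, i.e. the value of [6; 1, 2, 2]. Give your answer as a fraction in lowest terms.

a_0 = 6: 6/1
a_1 = 1: 7/1
a_2 = 2: 20/3
a_3 = 2: 47/7

47/7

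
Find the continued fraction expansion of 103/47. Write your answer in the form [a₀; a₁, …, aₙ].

103 ÷ 47 → quotient 2, remainder 9
47 ÷ 9 → quotient 5, remainder 2
9 ÷ 2 → quotient 4, remainder 1
2 ÷ 1 → quotient 2, remainder 0

[2; 5, 4, 2]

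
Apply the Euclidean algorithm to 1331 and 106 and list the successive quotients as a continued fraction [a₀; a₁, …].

[12; 1, 1, 3, 1, 11]

1331 ÷ 106 → quotient 12, remainder 59
106 ÷ 59 → quotient 1, remainder 47
59 ÷ 47 → quotient 1, remainder 12
47 ÷ 12 → quotient 3, remainder 11
12 ÷ 11 → quotient 1, remainder 1
11 ÷ 1 → quotient 11, remainder 0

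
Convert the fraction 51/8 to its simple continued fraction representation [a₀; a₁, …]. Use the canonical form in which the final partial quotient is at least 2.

⌊51/8⌋ = 6, remainder 3
⌊8/3⌋ = 2, remainder 2
⌊3/2⌋ = 1, remainder 1
⌊2/1⌋ = 2, remainder 0

[6; 2, 1, 2]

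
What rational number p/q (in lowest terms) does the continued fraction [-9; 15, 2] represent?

-277/31

Use the convergent recurrence hₖ = aₖ·hₖ₋₁ + hₖ₋₂ (and likewise for the denominators kₖ):
a_0 = -9: -9/1
a_1 = 15: -134/15
a_2 = 2: -277/31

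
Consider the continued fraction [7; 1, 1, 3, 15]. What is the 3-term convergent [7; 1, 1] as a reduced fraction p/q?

15/2

Start with 1.
1 + 1/(1/1) = 1 + 1/1 = 2/1
7 + 1/(2/1) = 7 + 1/2 = 15/2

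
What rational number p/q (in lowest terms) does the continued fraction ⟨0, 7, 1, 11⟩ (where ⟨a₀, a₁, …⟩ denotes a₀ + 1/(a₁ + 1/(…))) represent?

a_0 = 0: 0/1
a_1 = 7: 1/7
a_2 = 1: 1/8
a_3 = 11: 12/95

12/95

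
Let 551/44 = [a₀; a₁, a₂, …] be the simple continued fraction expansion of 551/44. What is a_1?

1

551 ÷ 44 → quotient 12, remainder 23
44 ÷ 23 → quotient 1, remainder 21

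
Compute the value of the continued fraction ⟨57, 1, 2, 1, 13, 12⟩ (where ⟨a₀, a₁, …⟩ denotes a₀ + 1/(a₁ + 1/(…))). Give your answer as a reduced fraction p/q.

a_0 = 57: 57/1
a_1 = 1: 58/1
a_2 = 2: 173/3
a_3 = 1: 231/4
a_4 = 13: 3176/55
a_5 = 12: 38343/664

38343/664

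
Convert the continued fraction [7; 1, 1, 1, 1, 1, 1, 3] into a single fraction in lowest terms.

358/47

a_0 = 7: 7/1
a_1 = 1: 8/1
a_2 = 1: 15/2
a_3 = 1: 23/3
a_4 = 1: 38/5
a_5 = 1: 61/8
a_6 = 1: 99/13
a_7 = 3: 358/47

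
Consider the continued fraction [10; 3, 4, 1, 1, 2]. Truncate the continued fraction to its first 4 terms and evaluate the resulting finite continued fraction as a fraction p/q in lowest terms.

a_0 = 10: 10/1
a_1 = 3: 31/3
a_2 = 4: 134/13
a_3 = 1: 165/16

165/16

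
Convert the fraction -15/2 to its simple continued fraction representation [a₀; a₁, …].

⌊-15/2⌋ = -8, remainder 1
⌊2/1⌋ = 2, remainder 0

[-8; 2]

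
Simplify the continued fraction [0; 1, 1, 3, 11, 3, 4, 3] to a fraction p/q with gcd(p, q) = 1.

1942/3409

Start with 3.
4 + 1/(3/1) = 4 + 1/3 = 13/3
3 + 1/(13/3) = 3 + 3/13 = 42/13
11 + 1/(42/13) = 11 + 13/42 = 475/42
3 + 1/(475/42) = 3 + 42/475 = 1467/475
1 + 1/(1467/475) = 1 + 475/1467 = 1942/1467
1 + 1/(1942/1467) = 1 + 1467/1942 = 3409/1942
0 + 1/(3409/1942) = 0 + 1942/3409 = 1942/3409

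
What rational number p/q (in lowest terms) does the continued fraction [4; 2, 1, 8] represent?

113/26

Start with 8.
1 + 1/(8/1) = 1 + 1/8 = 9/8
2 + 1/(9/8) = 2 + 8/9 = 26/9
4 + 1/(26/9) = 4 + 9/26 = 113/26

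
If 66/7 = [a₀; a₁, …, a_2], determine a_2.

3

Repeatedly divide and take the remainder:
66 ÷ 7 → quotient 9, remainder 3
7 ÷ 3 → quotient 2, remainder 1
3 ÷ 1 → quotient 3, remainder 0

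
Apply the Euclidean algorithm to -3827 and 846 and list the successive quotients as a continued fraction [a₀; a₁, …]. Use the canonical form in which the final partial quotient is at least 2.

[-5; 2, 10, 13, 3]

Apply division with remainder until the remainder is 0:
-3827 = -5·846 + 403, so a_0 = -5
846 = 2·403 + 40, so a_1 = 2
403 = 10·40 + 3, so a_2 = 10
40 = 13·3 + 1, so a_3 = 13
3 = 3·1 + 0, so a_4 = 3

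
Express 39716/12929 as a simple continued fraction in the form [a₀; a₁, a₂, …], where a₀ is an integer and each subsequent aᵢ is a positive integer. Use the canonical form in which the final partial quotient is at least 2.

⌊39716/12929⌋ = 3, remainder 929
⌊12929/929⌋ = 13, remainder 852
⌊929/852⌋ = 1, remainder 77
⌊852/77⌋ = 11, remainder 5
⌊77/5⌋ = 15, remainder 2
⌊5/2⌋ = 2, remainder 1
⌊2/1⌋ = 2, remainder 0

[3; 13, 1, 11, 15, 2, 2]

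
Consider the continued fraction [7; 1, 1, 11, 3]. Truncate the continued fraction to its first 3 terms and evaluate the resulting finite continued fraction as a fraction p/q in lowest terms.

15/2

a_0 = 7: 7/1
a_1 = 1: 8/1
a_2 = 1: 15/2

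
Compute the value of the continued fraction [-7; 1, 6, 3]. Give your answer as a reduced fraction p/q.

-135/22

Build up convergents one term at a time:
a_0 = -7: -7/1
a_1 = 1: -6/1
a_2 = 6: -43/7
a_3 = 3: -135/22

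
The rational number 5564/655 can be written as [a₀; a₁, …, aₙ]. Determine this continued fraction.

[8; 2, 46, 3, 2]

Run the Euclidean algorithm, recording each quotient:
5564 = 8·655 + 324, so a_0 = 8
655 = 2·324 + 7, so a_1 = 2
324 = 46·7 + 2, so a_2 = 46
7 = 3·2 + 1, so a_3 = 3
2 = 2·1 + 0, so a_4 = 2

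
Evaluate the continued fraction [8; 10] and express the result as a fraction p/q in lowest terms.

81/10

Start with 10.
8 + 1/(10/1) = 8 + 1/10 = 81/10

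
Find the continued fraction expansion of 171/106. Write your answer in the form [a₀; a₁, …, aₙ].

171 ÷ 106 → quotient 1, remainder 65
106 ÷ 65 → quotient 1, remainder 41
65 ÷ 41 → quotient 1, remainder 24
41 ÷ 24 → quotient 1, remainder 17
24 ÷ 17 → quotient 1, remainder 7
17 ÷ 7 → quotient 2, remainder 3
7 ÷ 3 → quotient 2, remainder 1
3 ÷ 1 → quotient 3, remainder 0

[1; 1, 1, 1, 1, 2, 2, 3]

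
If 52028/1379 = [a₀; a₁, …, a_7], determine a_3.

1

Repeatedly divide and take the remainder:
52028 = 37·1379 + 1005, so a_0 = 37
1379 = 1·1005 + 374, so a_1 = 1
1005 = 2·374 + 257, so a_2 = 2
374 = 1·257 + 117, so a_3 = 1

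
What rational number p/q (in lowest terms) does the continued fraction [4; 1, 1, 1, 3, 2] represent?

Start with 2.
3 + 1/(2/1) = 3 + 1/2 = 7/2
1 + 1/(7/2) = 1 + 2/7 = 9/7
1 + 1/(9/7) = 1 + 7/9 = 16/9
1 + 1/(16/9) = 1 + 9/16 = 25/16
4 + 1/(25/16) = 4 + 16/25 = 116/25

116/25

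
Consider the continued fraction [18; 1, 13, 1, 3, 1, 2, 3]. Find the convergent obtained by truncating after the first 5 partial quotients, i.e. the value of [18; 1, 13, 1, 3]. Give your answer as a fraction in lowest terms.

1117/59

Use the convergent recurrence hₖ = aₖ·hₖ₋₁ + hₖ₋₂ (and likewise for the denominators kₖ):
a_0 = 18: 18/1
a_1 = 1: 19/1
a_2 = 13: 265/14
a_3 = 1: 284/15
a_4 = 3: 1117/59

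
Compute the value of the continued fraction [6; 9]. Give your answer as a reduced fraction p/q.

55/9

Start with 9.
6 + 1/(9/1) = 6 + 1/9 = 55/9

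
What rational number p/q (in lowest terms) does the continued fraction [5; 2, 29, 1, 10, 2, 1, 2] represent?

30397/5535

Start with 2.
1 + 1/(2/1) = 1 + 1/2 = 3/2
2 + 1/(3/2) = 2 + 2/3 = 8/3
10 + 1/(8/3) = 10 + 3/8 = 83/8
1 + 1/(83/8) = 1 + 8/83 = 91/83
29 + 1/(91/83) = 29 + 83/91 = 2722/91
2 + 1/(2722/91) = 2 + 91/2722 = 5535/2722
5 + 1/(5535/2722) = 5 + 2722/5535 = 30397/5535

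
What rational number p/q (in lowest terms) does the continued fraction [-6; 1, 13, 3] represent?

-218/43

Build up convergents one term at a time:
a_0 = -6: -6/1
a_1 = 1: -5/1
a_2 = 13: -71/14
a_3 = 3: -218/43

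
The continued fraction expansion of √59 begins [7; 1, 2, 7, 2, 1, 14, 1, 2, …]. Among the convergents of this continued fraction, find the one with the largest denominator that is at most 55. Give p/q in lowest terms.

361/47

List convergents until the denominator exceeds the bound:
a_0 = 7: 7/1  (≤ bound)
a_1 = 1: 8/1  (≤ bound)
a_2 = 2: 23/3  (≤ bound)
a_3 = 7: 169/22  (≤ bound)
a_4 = 2: 361/47  (≤ bound)
a_5 = 1: 530/69  (> 55, stop)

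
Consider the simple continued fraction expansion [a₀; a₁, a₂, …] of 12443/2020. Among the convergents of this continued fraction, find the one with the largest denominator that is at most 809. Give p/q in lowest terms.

List convergents until the denominator exceeds the bound:
a_0 = 6: 6/1  (≤ bound)
a_1 = 6: 37/6  (≤ bound)
a_2 = 3: 117/19  (≤ bound)
a_3 = 1: 154/25  (≤ bound)
a_4 = 15: 2427/394  (≤ bound)
a_5 = 2: 5008/813  (> 809, stop)

2427/394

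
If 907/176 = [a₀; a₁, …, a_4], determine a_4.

⌊907/176⌋ = 5, remainder 27
⌊176/27⌋ = 6, remainder 14
⌊27/14⌋ = 1, remainder 13
⌊14/13⌋ = 1, remainder 1
⌊13/1⌋ = 13, remainder 0

13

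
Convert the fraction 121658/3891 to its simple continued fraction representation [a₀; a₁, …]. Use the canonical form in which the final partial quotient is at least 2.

[31; 3, 1, 3, 28, 1, 1, 4]

121658 ÷ 3891 → quotient 31, remainder 1037
3891 ÷ 1037 → quotient 3, remainder 780
1037 ÷ 780 → quotient 1, remainder 257
780 ÷ 257 → quotient 3, remainder 9
257 ÷ 9 → quotient 28, remainder 5
9 ÷ 5 → quotient 1, remainder 4
5 ÷ 4 → quotient 1, remainder 1
4 ÷ 1 → quotient 4, remainder 0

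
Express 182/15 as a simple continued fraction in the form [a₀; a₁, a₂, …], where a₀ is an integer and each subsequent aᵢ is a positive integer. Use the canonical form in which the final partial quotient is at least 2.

182 = 12·15 + 2, so a_0 = 12
15 = 7·2 + 1, so a_1 = 7
2 = 2·1 + 0, so a_2 = 2

[12; 7, 2]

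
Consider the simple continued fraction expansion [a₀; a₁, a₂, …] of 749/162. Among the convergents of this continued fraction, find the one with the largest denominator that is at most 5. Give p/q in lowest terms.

List convergents until the denominator exceeds the bound:
a_0 = 4: 4/1  (≤ bound)
a_1 = 1: 5/1  (≤ bound)
a_2 = 1: 9/2  (≤ bound)
a_3 = 1: 14/3  (≤ bound)
a_4 = 1: 23/5  (≤ bound)
a_5 = 1: 37/8  (> 5, stop)

23/5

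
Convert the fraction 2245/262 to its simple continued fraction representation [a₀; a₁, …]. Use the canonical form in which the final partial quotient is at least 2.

Repeatedly divide and take the remainder:
⌊2245/262⌋ = 8, remainder 149
⌊262/149⌋ = 1, remainder 113
⌊149/113⌋ = 1, remainder 36
⌊113/36⌋ = 3, remainder 5
⌊36/5⌋ = 7, remainder 1
⌊5/1⌋ = 5, remainder 0

[8; 1, 1, 3, 7, 5]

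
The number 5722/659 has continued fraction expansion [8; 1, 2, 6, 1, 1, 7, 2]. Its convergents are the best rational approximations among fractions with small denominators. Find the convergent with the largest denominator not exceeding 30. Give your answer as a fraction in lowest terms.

a_0 = 8: 8/1  (≤ bound)
a_1 = 1: 9/1  (≤ bound)
a_2 = 2: 26/3  (≤ bound)
a_3 = 6: 165/19  (≤ bound)
a_4 = 1: 191/22  (≤ bound)
a_5 = 1: 356/41  (> 30, stop)

191/22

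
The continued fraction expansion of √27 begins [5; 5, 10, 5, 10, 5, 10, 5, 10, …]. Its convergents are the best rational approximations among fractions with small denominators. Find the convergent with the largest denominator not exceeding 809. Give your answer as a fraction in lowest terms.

1351/260

List convergents until the denominator exceeds the bound:
a_0 = 5: 5/1  (≤ bound)
a_1 = 5: 26/5  (≤ bound)
a_2 = 10: 265/51  (≤ bound)
a_3 = 5: 1351/260  (≤ bound)
a_4 = 10: 13775/2651  (> 809, stop)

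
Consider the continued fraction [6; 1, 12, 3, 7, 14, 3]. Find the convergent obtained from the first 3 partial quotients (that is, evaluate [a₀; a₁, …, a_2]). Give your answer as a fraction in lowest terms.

90/13

Collapse the nested fraction from the inside out:
Start with 12.
1 + 1/(12/1) = 1 + 1/12 = 13/12
6 + 1/(13/12) = 6 + 12/13 = 90/13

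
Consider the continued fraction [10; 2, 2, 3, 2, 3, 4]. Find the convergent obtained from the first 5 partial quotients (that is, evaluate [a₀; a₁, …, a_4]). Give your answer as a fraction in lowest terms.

Collapse the nested fraction from the inside out:
Start with 2.
3 + 1/(2/1) = 3 + 1/2 = 7/2
2 + 1/(7/2) = 2 + 2/7 = 16/7
2 + 1/(16/7) = 2 + 7/16 = 39/16
10 + 1/(39/16) = 10 + 16/39 = 406/39

406/39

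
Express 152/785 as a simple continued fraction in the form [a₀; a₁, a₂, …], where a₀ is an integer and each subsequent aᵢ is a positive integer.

152 = 0·785 + 152, so a_0 = 0
785 = 5·152 + 25, so a_1 = 5
152 = 6·25 + 2, so a_2 = 6
25 = 12·2 + 1, so a_3 = 12
2 = 2·1 + 0, so a_4 = 2

[0; 5, 6, 12, 2]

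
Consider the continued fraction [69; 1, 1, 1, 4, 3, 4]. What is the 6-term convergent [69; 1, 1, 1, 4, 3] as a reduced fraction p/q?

Work from the innermost term outward:
Start with 3.
4 + 1/(3/1) = 4 + 1/3 = 13/3
1 + 1/(13/3) = 1 + 3/13 = 16/13
1 + 1/(16/13) = 1 + 13/16 = 29/16
1 + 1/(29/16) = 1 + 16/29 = 45/29
69 + 1/(45/29) = 69 + 29/45 = 3134/45

3134/45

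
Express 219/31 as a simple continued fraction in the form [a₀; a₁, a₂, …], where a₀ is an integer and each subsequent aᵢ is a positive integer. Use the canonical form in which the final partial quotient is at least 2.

219 = 7·31 + 2, so a_0 = 7
31 = 15·2 + 1, so a_1 = 15
2 = 2·1 + 0, so a_2 = 2

[7; 15, 2]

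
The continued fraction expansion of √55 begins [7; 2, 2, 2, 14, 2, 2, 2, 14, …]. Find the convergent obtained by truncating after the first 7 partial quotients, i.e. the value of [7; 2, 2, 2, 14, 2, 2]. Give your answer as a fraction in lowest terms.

Build up convergents one term at a time:
a_0 = 7: 7/1
a_1 = 2: 15/2
a_2 = 2: 37/5
a_3 = 2: 89/12
a_4 = 14: 1283/173
a_5 = 2: 2655/358
a_6 = 2: 6593/889

6593/889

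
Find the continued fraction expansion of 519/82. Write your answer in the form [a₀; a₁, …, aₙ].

[6; 3, 27]

Repeatedly divide and take the remainder:
519 ÷ 82 → quotient 6, remainder 27
82 ÷ 27 → quotient 3, remainder 1
27 ÷ 1 → quotient 27, remainder 0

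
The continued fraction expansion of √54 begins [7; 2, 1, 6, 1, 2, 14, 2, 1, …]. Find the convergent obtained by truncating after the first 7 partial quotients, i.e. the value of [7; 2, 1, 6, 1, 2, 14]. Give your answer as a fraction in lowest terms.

a_0 = 7: 7/1
a_1 = 2: 15/2
a_2 = 1: 22/3
a_3 = 6: 147/20
a_4 = 1: 169/23
a_5 = 2: 485/66
a_6 = 14: 6959/947

6959/947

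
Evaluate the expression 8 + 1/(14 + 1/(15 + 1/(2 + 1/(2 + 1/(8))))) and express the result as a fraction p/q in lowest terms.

73447/9100

Start with 8.
2 + 1/(8/1) = 2 + 1/8 = 17/8
2 + 1/(17/8) = 2 + 8/17 = 42/17
15 + 1/(42/17) = 15 + 17/42 = 647/42
14 + 1/(647/42) = 14 + 42/647 = 9100/647
8 + 1/(9100/647) = 8 + 647/9100 = 73447/9100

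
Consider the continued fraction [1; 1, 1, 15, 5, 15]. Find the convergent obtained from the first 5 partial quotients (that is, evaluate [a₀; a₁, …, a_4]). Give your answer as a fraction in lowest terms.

Collapse the nested fraction from the inside out:
Start with 5.
15 + 1/(5/1) = 15 + 1/5 = 76/5
1 + 1/(76/5) = 1 + 5/76 = 81/76
1 + 1/(81/76) = 1 + 76/81 = 157/81
1 + 1/(157/81) = 1 + 81/157 = 238/157

238/157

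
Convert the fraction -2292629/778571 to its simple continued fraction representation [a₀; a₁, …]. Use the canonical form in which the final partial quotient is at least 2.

-2292629 = -3·778571 + 43084, so a_0 = -3
778571 = 18·43084 + 3059, so a_1 = 18
43084 = 14·3059 + 258, so a_2 = 14
3059 = 11·258 + 221, so a_3 = 11
258 = 1·221 + 37, so a_4 = 1
221 = 5·37 + 36, so a_5 = 5
37 = 1·36 + 1, so a_6 = 1
36 = 36·1 + 0, so a_7 = 36

[-3; 18, 14, 11, 1, 5, 1, 36]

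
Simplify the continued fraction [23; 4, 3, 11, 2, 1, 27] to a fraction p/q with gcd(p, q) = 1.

a_0 = 23: 23/1
a_1 = 4: 93/4
a_2 = 3: 302/13
a_3 = 11: 3415/147
a_4 = 2: 7132/307
a_5 = 1: 10547/454
a_6 = 27: 291901/12565

291901/12565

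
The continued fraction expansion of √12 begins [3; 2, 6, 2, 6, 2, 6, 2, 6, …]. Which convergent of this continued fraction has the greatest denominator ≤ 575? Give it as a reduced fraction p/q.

1351/390

a_0 = 3: 3/1  (≤ bound)
a_1 = 2: 7/2  (≤ bound)
a_2 = 6: 45/13  (≤ bound)
a_3 = 2: 97/28  (≤ bound)
a_4 = 6: 627/181  (≤ bound)
a_5 = 2: 1351/390  (≤ bound)
a_6 = 6: 8733/2521  (> 575, stop)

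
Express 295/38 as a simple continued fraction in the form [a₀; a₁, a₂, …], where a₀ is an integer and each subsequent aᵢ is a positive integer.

Run the Euclidean algorithm, recording each quotient:
295 = 7·38 + 29, so a_0 = 7
38 = 1·29 + 9, so a_1 = 1
29 = 3·9 + 2, so a_2 = 3
9 = 4·2 + 1, so a_3 = 4
2 = 2·1 + 0, so a_4 = 2

[7; 1, 3, 4, 2]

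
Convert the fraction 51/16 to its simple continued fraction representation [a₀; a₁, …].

51 = 3·16 + 3, so a_0 = 3
16 = 5·3 + 1, so a_1 = 5
3 = 3·1 + 0, so a_2 = 3

[3; 5, 3]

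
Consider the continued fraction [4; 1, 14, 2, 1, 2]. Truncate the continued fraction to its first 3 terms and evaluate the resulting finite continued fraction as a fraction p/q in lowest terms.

Start with 14.
1 + 1/(14/1) = 1 + 1/14 = 15/14
4 + 1/(15/14) = 4 + 14/15 = 74/15

74/15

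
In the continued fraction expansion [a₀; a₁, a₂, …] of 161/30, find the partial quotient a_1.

⌊161/30⌋ = 5, remainder 11
⌊30/11⌋ = 2, remainder 8

2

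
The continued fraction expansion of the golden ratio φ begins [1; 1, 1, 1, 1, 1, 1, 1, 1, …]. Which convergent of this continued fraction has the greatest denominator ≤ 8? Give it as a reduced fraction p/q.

a_0 = 1: 1/1  (≤ bound)
a_1 = 1: 2/1  (≤ bound)
a_2 = 1: 3/2  (≤ bound)
a_3 = 1: 5/3  (≤ bound)
a_4 = 1: 8/5  (≤ bound)
a_5 = 1: 13/8  (≤ bound)
a_6 = 1: 21/13  (> 8, stop)

13/8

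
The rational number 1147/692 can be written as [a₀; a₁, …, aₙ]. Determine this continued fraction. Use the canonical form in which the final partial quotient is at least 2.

[1; 1, 1, 1, 11, 2, 9]

Repeatedly divide and take the remainder:
1147 = 1·692 + 455, so a_0 = 1
692 = 1·455 + 237, so a_1 = 1
455 = 1·237 + 218, so a_2 = 1
237 = 1·218 + 19, so a_3 = 1
218 = 11·19 + 9, so a_4 = 11
19 = 2·9 + 1, so a_5 = 2
9 = 9·1 + 0, so a_6 = 9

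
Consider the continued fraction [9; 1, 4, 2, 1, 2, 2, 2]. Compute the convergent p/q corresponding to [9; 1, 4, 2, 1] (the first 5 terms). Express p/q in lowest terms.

a_0 = 9: 9/1
a_1 = 1: 10/1
a_2 = 4: 49/5
a_3 = 2: 108/11
a_4 = 1: 157/16

157/16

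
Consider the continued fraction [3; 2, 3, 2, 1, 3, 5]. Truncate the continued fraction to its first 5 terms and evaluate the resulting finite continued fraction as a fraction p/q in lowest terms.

79/23

a_0 = 3: 3/1
a_1 = 2: 7/2
a_2 = 3: 24/7
a_3 = 2: 55/16
a_4 = 1: 79/23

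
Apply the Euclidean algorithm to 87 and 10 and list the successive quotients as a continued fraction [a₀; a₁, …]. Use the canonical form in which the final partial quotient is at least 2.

[8; 1, 2, 3]

Run the Euclidean algorithm, recording each quotient:
87 ÷ 10 → quotient 8, remainder 7
10 ÷ 7 → quotient 1, remainder 3
7 ÷ 3 → quotient 2, remainder 1
3 ÷ 1 → quotient 3, remainder 0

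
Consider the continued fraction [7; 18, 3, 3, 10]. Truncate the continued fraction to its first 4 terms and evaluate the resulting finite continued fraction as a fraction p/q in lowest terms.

1291/183

Start with 3.
3 + 1/(3/1) = 3 + 1/3 = 10/3
18 + 1/(10/3) = 18 + 3/10 = 183/10
7 + 1/(183/10) = 7 + 10/183 = 1291/183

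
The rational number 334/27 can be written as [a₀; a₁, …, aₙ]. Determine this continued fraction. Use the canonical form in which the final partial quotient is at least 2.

⌊334/27⌋ = 12, remainder 10
⌊27/10⌋ = 2, remainder 7
⌊10/7⌋ = 1, remainder 3
⌊7/3⌋ = 2, remainder 1
⌊3/1⌋ = 3, remainder 0

[12; 2, 1, 2, 3]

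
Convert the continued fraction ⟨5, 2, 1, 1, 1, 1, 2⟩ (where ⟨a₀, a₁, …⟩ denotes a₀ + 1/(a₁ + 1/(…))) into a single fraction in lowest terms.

183/34

Start with 2.
1 + 1/(2/1) = 1 + 1/2 = 3/2
1 + 1/(3/2) = 1 + 2/3 = 5/3
1 + 1/(5/3) = 1 + 3/5 = 8/5
1 + 1/(8/5) = 1 + 5/8 = 13/8
2 + 1/(13/8) = 2 + 8/13 = 34/13
5 + 1/(34/13) = 5 + 13/34 = 183/34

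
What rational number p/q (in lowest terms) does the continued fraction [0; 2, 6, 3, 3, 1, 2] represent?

Start with 2.
1 + 1/(2/1) = 1 + 1/2 = 3/2
3 + 1/(3/2) = 3 + 2/3 = 11/3
3 + 1/(11/3) = 3 + 3/11 = 36/11
6 + 1/(36/11) = 6 + 11/36 = 227/36
2 + 1/(227/36) = 2 + 36/227 = 490/227
0 + 1/(490/227) = 0 + 227/490 = 227/490

227/490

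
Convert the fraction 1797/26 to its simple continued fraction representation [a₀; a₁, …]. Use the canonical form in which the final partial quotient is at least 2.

1797 = 69·26 + 3, so a_0 = 69
26 = 8·3 + 2, so a_1 = 8
3 = 1·2 + 1, so a_2 = 1
2 = 2·1 + 0, so a_3 = 2

[69; 8, 1, 2]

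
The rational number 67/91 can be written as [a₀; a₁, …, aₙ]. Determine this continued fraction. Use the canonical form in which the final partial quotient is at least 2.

⌊67/91⌋ = 0, remainder 67
⌊91/67⌋ = 1, remainder 24
⌊67/24⌋ = 2, remainder 19
⌊24/19⌋ = 1, remainder 5
⌊19/5⌋ = 3, remainder 4
⌊5/4⌋ = 1, remainder 1
⌊4/1⌋ = 4, remainder 0

[0; 1, 2, 1, 3, 1, 4]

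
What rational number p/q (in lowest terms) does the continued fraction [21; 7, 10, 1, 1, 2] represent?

Use the convergent recurrence hₖ = aₖ·hₖ₋₁ + hₖ₋₂ (and likewise for the denominators kₖ):
a_0 = 21: 21/1
a_1 = 7: 148/7
a_2 = 10: 1501/71
a_3 = 1: 1649/78
a_4 = 1: 3150/149
a_5 = 2: 7949/376

7949/376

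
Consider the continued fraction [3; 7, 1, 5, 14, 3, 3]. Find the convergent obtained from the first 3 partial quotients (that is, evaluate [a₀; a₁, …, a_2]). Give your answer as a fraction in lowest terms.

Start with 1.
7 + 1/(1/1) = 7 + 1/1 = 8/1
3 + 1/(8/1) = 3 + 1/8 = 25/8

25/8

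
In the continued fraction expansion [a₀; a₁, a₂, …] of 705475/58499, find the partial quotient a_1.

Repeatedly divide and take the remainder:
705475 = 12·58499 + 3487, so a_0 = 12
58499 = 16·3487 + 2707, so a_1 = 16

16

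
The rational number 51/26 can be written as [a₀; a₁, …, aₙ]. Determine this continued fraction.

[1; 1, 25]

51 ÷ 26 → quotient 1, remainder 25
26 ÷ 25 → quotient 1, remainder 1
25 ÷ 1 → quotient 25, remainder 0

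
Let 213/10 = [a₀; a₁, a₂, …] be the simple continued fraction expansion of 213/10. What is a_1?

⌊213/10⌋ = 21, remainder 3
⌊10/3⌋ = 3, remainder 1

3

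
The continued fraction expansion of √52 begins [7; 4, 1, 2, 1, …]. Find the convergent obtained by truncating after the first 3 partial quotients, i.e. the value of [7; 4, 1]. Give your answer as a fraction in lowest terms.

36/5

Starting at the tail and folding back:
Start with 1.
4 + 1/(1/1) = 4 + 1/1 = 5/1
7 + 1/(5/1) = 7 + 1/5 = 36/5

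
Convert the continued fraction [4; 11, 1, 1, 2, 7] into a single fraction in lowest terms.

Starting at the tail and folding back:
Start with 7.
2 + 1/(7/1) = 2 + 1/7 = 15/7
1 + 1/(15/7) = 1 + 7/15 = 22/15
1 + 1/(22/15) = 1 + 15/22 = 37/22
11 + 1/(37/22) = 11 + 22/37 = 429/37
4 + 1/(429/37) = 4 + 37/429 = 1753/429

1753/429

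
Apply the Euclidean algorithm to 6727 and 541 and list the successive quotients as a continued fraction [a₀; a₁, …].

[12; 2, 3, 3, 4, 2, 2]

⌊6727/541⌋ = 12, remainder 235
⌊541/235⌋ = 2, remainder 71
⌊235/71⌋ = 3, remainder 22
⌊71/22⌋ = 3, remainder 5
⌊22/5⌋ = 4, remainder 2
⌊5/2⌋ = 2, remainder 1
⌊2/1⌋ = 2, remainder 0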